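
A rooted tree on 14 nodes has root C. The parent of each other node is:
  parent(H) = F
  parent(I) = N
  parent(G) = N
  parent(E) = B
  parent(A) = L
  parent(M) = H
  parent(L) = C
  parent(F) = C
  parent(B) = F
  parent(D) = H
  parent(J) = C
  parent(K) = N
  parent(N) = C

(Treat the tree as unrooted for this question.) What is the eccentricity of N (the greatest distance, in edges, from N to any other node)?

4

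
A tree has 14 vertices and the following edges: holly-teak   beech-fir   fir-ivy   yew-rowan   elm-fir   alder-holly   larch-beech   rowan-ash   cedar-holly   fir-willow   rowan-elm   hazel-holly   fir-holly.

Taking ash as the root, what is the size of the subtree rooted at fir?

10

Descendants of fir (including itself): fir, holly, ivy, willow, beech, hazel, alder, cedar, teak, larch. That's 10.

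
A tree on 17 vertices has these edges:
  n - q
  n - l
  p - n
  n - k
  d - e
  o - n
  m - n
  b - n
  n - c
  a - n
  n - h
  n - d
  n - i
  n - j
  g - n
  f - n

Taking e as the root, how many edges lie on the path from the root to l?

3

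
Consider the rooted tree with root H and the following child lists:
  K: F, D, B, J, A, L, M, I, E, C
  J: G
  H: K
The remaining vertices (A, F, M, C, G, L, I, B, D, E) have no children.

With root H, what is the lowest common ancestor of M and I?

Path M→root: M K H; path I→root: I K H.
First common node: K.

K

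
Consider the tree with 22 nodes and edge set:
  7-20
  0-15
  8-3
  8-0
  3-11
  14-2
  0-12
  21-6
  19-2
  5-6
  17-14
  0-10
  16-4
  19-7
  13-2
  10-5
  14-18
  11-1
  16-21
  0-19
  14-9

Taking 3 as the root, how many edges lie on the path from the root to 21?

3 – 8 – 0 – 10 – 5 – 6 – 21 — 6 edges.

6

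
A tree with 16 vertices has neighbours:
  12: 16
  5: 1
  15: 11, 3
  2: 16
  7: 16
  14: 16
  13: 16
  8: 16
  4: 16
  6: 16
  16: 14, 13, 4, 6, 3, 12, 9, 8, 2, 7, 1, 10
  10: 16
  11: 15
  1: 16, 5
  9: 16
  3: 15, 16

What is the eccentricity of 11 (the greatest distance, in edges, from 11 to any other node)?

5

A farthest node from 11 is 5.
The path 11 – 15 – 3 – 16 – 1 – 5 has 5 edges.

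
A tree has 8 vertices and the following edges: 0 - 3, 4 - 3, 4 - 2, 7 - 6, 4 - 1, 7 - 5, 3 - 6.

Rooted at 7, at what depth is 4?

3

Path from 7 to 4: 7 – 6 – 3 – 4, which has 3 edges.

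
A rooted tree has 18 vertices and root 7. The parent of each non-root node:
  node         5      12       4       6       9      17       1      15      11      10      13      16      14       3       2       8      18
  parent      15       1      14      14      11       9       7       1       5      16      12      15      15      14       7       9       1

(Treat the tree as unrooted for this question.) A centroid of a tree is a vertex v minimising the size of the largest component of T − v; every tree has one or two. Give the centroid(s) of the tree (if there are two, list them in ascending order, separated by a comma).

If 15 is removed the pieces have sizes 6, 5, 4, 2, all ≤ ⌊18/2⌋ = 9.
No neighbour of 15 does as well, so 15 is the unique centroid.

15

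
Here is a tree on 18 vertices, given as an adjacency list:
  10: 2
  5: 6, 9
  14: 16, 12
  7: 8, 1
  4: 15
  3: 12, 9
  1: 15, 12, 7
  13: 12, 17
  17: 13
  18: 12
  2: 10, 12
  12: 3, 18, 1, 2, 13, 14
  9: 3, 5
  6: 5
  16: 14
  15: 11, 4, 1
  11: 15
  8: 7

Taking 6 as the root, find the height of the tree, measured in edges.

A deepest node is 11, reached by 6–5–9–3–12–1–15–11.
That path has 7 edges, so the height is 7.

7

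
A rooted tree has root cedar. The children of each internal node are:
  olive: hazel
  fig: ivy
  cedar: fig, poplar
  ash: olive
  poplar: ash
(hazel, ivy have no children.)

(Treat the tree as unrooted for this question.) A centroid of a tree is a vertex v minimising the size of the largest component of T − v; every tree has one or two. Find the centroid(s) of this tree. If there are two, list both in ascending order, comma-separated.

Delete poplar: the remaining components have sizes 3, 3. Max 3 ≤ 3, so poplar is a centroid.
Every other node leaves some component of size > 3, so the centroid is unique.

poplar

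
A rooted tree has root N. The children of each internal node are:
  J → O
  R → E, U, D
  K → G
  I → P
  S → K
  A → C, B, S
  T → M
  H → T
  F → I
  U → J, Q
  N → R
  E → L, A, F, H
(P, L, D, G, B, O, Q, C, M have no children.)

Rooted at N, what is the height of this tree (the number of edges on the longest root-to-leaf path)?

6

G sits deepest: N–R–E–A–S–K–G — 6 edges from the root.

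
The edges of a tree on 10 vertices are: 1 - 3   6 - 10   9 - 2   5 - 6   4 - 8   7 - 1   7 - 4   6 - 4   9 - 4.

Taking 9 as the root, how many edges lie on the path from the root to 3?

4

Path from 9 to 3: 9 – 4 – 7 – 1 – 3, which has 4 edges.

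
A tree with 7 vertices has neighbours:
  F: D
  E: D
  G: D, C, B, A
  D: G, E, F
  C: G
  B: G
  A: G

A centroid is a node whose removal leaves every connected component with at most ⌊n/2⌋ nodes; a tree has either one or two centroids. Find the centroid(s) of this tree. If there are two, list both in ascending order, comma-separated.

Delete G: the remaining components have sizes 3, 1, 1, 1. Max 3 ≤ 3, so G is a centroid.
No neighbour of G does as well, so G is the unique centroid.

G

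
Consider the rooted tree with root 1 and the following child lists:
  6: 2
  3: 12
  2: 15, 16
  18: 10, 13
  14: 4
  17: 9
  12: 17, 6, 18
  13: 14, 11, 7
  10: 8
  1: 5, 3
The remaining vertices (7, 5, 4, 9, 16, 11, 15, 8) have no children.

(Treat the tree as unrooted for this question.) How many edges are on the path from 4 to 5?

4–14–13–18–12–3–1–5: 7 edges.

7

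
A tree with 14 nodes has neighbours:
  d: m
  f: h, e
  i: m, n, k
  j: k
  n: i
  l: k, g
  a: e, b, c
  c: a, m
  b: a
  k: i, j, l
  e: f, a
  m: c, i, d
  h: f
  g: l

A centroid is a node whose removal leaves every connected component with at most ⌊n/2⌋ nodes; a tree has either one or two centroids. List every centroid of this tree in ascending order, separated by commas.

Removing m splits the tree into components of sizes 6, 6, 1; the largest is 6 ≤ ⌊14/2⌋ = 7.
Every other node leaves some component of size > 7, so the centroid is unique.

m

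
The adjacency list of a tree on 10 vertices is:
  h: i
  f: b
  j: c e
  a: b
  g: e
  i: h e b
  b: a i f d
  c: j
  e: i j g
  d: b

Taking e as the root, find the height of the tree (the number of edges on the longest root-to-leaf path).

3

A deepest node is d, reached by e–i–b–d.
That path has 3 edges, so the height is 3.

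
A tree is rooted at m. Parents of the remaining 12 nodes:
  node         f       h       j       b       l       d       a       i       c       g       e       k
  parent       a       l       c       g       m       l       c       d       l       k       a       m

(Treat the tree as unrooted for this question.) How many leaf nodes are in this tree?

6

Exactly 6 nodes have a single neighbour: b, e, f, h, i, j.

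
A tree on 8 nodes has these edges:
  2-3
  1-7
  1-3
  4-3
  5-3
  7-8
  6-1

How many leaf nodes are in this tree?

5

Exactly 5 nodes have a single neighbour: 2, 4, 5, 6, 8.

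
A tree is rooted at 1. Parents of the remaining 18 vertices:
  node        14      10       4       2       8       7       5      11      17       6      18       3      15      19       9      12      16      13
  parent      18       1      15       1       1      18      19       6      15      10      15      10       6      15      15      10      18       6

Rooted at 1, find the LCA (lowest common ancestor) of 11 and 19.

Path 11→root: 11 6 10 1; path 19→root: 19 15 6 10 1.
First common node: 6.

6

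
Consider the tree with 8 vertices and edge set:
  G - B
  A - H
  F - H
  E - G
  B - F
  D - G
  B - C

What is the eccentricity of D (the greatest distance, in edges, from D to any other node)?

5

Distances from D peak at 5, attained at A.
D-G-B-F-H-A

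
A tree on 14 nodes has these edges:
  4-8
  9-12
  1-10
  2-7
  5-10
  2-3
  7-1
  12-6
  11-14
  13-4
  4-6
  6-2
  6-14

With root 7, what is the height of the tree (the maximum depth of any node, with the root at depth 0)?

4

11 sits deepest: 7 → 2 → 6 → 14 → 11 — 4 edges from the root.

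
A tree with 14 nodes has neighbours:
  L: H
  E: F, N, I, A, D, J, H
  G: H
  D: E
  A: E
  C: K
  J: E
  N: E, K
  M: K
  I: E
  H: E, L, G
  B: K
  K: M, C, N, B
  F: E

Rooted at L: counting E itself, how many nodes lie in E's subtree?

The subtree rooted at E contains: E, N, A, J, F, I, D, K, C, M, B — 11 nodes.

11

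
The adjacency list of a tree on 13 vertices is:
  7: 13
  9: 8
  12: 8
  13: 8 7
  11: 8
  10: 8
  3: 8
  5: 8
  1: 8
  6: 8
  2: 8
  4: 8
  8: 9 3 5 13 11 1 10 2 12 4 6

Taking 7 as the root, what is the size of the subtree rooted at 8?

8's subtree: {8, 1, 4, 5, 3, 2, 10, 12, 9, 11, 6}, size 11.

11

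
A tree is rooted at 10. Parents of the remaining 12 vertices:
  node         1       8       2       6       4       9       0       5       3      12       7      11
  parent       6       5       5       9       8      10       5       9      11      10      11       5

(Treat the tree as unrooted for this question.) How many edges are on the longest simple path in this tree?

5

BFS from 1 reaches 7 last, at distance 5; BFS from 7 confirms no node is farther.
Path: 1–6–9–5–11–7.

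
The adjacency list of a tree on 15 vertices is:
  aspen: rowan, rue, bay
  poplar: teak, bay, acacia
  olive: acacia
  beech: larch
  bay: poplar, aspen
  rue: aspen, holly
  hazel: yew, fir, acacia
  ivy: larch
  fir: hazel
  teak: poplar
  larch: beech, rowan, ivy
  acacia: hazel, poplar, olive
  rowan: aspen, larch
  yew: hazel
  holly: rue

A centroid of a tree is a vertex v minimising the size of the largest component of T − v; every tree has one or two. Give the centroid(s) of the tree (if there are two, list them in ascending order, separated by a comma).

bay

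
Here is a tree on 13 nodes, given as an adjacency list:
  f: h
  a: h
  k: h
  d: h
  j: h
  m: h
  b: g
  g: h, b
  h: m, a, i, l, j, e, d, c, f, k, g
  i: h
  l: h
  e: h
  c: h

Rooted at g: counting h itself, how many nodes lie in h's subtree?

11

The subtree rooted at h contains: h, a, d, e, k, j, m, f, l, c, i — 11 nodes.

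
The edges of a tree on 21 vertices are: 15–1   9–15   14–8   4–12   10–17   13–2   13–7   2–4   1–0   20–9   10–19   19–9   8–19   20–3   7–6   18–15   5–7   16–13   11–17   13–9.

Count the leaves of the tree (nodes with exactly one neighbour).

9

Exactly 9 nodes have a single neighbour: 0, 3, 5, 6, 11, 12, 14, 16, 18.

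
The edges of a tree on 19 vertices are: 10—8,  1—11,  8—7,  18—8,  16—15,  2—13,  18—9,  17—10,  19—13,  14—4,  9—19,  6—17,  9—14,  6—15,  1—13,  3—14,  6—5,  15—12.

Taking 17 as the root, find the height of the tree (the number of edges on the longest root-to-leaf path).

11 sits deepest: 17 – 10 – 8 – 18 – 9 – 19 – 13 – 1 – 11 — 8 edges from the root.

8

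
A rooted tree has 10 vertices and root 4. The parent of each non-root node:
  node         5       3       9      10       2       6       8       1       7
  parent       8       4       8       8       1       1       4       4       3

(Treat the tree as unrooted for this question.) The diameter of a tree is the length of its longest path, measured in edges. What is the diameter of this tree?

4

Starting from 5, a farthest node is 7 at distance 4.
One longest path: 5-8-4-3-7.
So the diameter is 4.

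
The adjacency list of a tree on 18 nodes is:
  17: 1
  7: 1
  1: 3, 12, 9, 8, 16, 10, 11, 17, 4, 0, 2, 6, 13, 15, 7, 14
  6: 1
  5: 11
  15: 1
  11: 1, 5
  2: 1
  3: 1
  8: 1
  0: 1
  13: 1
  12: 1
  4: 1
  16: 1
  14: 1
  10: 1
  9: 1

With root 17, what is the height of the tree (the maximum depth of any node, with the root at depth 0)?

A deepest node is 5, reached by 17–1–11–5.
That path has 3 edges, so the height is 3.

3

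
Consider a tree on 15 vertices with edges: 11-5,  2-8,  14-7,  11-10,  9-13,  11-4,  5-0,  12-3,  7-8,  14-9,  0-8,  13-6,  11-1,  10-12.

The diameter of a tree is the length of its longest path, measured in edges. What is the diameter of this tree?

11

BFS from 6 reaches 3 last, at distance 11; BFS from 3 confirms no node is farther.
Path: 6 – 13 – 9 – 14 – 7 – 8 – 0 – 5 – 11 – 10 – 12 – 3.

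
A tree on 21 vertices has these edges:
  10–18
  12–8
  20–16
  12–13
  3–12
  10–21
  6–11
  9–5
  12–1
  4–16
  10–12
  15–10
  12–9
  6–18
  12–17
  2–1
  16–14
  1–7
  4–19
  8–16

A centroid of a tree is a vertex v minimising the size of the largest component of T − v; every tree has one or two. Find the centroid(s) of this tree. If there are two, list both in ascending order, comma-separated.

12

If 12 is removed the pieces have sizes 6, 6, 3, 2, 1, 1, 1, all ≤ ⌊21/2⌋ = 10.
Every other node leaves some component of size > 10, so the centroid is unique.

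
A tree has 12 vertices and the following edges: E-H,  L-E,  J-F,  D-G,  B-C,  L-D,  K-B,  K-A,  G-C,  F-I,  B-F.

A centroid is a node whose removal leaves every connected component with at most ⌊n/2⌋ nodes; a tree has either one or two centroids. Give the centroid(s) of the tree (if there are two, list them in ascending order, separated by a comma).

Delete B: the remaining components have sizes 6, 3, 2. Max 6 ≤ 6, so B is a centroid.
Its neighbour C also leaves a largest component of size 6, so both are centroids.

B, C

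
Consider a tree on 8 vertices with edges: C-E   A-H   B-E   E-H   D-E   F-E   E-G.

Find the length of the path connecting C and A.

3

Walking from C: C - E - H - A. Length 3.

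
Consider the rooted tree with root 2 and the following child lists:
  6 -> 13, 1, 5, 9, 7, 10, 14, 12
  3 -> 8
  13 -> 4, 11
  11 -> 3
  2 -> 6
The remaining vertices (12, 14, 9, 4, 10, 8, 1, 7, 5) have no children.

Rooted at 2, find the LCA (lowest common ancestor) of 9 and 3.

6

Path 9→root: 9 6 2; path 3→root: 3 11 13 6 2.
First common node: 6.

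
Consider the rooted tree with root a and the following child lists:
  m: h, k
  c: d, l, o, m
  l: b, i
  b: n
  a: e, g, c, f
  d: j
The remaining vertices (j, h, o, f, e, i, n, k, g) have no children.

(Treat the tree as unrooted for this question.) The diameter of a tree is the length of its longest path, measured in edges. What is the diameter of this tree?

A longest path is f – a – c – l – b – n, with 5 edges.

5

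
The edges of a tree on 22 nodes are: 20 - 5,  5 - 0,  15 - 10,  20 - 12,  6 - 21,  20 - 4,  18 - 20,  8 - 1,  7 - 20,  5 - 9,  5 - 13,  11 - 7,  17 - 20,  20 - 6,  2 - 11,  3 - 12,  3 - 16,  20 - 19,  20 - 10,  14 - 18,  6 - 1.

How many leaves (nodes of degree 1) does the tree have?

12

The leaves are 0, 2, 4, 8, 9, 13, 14, 15, 16, 17, 19, 21.
That is 12 leaves.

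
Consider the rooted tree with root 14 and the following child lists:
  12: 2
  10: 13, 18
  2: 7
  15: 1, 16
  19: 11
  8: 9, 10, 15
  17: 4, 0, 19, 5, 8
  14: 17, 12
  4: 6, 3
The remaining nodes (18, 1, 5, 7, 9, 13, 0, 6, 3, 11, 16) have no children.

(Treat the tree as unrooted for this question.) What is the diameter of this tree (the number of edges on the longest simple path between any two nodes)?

7

BFS from 7 reaches 16 last, at distance 7; BFS from 16 confirms no node is farther.
Path: 7 – 2 – 12 – 14 – 17 – 8 – 15 – 16.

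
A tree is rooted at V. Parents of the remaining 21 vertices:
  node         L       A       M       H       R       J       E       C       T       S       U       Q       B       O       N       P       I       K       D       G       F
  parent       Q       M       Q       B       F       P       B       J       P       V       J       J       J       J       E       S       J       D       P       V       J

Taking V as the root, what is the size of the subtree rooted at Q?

4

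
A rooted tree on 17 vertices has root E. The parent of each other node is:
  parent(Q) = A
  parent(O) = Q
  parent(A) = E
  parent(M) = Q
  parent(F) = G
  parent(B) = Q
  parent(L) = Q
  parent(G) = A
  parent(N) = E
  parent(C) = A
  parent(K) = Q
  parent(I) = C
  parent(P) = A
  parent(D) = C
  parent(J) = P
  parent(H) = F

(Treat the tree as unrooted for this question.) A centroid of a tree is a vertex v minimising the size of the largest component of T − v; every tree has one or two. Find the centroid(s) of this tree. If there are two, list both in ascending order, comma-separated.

A

Removing A splits the tree into components of sizes 6, 3, 3, 2, 2; the largest is 6 ≤ ⌊17/2⌋ = 8.
Every other node leaves some component of size > 8, so the centroid is unique.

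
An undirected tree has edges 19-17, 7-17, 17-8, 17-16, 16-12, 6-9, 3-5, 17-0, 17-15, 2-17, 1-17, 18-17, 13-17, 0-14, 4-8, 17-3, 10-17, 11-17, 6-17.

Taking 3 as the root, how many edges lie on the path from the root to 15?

2

Climbing from 15 to the root: 15 → 17 → 3. That's 2 steps.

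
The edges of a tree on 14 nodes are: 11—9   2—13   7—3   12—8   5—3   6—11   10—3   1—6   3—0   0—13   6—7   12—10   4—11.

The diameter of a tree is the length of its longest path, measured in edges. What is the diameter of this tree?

BFS from 8 reaches 9 last, at distance 7; BFS from 9 confirms no node is farther.
Path: 8 - 12 - 10 - 3 - 7 - 6 - 11 - 9.

7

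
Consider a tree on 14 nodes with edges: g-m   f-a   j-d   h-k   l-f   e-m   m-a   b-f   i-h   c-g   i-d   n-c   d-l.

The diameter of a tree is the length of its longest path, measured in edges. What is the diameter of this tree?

BFS from n reaches k last, at distance 10; BFS from k confirms no node is farther.
Path: n - c - g - m - a - f - l - d - i - h - k.

10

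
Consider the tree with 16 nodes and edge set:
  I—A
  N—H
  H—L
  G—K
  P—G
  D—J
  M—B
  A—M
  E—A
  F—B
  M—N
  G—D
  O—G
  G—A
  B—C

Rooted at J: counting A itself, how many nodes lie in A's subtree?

The subtree rooted at A contains: A, M, I, E, B, N, C, F, H, L — 10 nodes.

10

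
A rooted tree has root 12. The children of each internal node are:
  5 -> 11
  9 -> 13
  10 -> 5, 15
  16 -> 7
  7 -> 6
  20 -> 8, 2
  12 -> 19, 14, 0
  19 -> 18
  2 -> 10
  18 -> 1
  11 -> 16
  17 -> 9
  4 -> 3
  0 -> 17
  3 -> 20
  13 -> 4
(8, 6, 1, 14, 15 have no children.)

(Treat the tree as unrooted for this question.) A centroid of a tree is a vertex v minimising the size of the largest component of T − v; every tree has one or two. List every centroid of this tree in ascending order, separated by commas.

3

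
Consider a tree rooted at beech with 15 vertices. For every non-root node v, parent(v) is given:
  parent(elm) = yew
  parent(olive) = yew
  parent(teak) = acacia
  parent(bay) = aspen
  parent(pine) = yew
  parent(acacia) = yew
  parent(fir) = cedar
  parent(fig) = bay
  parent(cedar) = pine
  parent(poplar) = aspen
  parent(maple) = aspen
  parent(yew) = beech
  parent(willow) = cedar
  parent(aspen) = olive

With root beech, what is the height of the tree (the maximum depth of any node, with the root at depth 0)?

5

fig sits deepest: beech–yew–olive–aspen–bay–fig — 5 edges from the root.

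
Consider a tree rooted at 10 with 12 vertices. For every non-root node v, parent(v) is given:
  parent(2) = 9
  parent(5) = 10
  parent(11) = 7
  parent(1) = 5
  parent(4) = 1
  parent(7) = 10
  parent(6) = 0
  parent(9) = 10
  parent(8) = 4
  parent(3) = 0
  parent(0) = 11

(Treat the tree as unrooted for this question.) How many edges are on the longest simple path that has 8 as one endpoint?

Distances from 8 peak at 8, attained at 3 (6 also at distance 8).
8-4-1-5-10-7-11-0-3

8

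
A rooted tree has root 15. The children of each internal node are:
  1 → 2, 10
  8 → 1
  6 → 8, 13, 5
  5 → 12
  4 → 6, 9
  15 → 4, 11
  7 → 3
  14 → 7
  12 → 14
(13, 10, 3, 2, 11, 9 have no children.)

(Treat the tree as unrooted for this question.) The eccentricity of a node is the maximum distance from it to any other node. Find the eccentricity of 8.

A farthest node from 8 is 3.
The path 8–6–5–12–14–7–3 has 6 edges.

6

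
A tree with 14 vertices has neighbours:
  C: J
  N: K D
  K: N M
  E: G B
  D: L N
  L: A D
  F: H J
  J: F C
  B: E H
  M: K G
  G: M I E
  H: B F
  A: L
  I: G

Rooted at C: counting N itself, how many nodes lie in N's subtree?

4

The subtree rooted at N contains: N, D, L, A — 4 nodes.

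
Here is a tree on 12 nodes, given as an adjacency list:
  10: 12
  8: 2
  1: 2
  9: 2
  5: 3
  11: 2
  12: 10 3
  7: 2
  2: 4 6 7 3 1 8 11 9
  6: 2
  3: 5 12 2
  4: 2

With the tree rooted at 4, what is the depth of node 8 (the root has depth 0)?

4 – 2 – 8 — 2 edges.

2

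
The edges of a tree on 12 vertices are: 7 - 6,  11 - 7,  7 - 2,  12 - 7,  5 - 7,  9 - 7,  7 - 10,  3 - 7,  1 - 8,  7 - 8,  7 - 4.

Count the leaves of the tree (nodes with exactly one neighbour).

10

The leaves are 1, 2, 3, 4, 5, 6, 9, 10, 11, 12.
That is 10 leaves.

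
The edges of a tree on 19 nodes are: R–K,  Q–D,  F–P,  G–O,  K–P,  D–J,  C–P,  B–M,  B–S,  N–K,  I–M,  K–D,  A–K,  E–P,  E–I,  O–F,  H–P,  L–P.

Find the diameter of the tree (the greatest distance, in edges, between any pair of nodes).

8

A longest path is S - B - M - I - E - P - K - D - J, with 8 edges.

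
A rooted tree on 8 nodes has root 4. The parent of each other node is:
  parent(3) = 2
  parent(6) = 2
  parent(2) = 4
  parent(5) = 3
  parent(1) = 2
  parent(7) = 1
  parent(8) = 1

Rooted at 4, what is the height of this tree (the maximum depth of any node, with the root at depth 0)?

3

A deepest node is 7, reached by 4 – 2 – 1 – 7.
That path has 3 edges, so the height is 3.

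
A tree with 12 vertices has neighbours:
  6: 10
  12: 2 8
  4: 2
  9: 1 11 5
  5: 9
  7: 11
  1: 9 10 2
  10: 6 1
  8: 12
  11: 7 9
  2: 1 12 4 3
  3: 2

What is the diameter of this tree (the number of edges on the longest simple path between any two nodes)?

BFS from 7 reaches 8 last, at distance 6; BFS from 8 confirms no node is farther.
Path: 7–11–9–1–2–12–8.

6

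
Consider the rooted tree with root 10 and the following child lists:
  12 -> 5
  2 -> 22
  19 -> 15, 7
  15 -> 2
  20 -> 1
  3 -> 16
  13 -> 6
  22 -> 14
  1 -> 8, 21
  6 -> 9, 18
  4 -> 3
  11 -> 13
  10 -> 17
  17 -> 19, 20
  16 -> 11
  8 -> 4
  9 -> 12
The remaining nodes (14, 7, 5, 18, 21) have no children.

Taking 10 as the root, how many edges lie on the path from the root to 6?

10 → 17 → 20 → 1 → 8 → 4 → 3 → 16 → 11 → 13 → 6 — 10 edges.

10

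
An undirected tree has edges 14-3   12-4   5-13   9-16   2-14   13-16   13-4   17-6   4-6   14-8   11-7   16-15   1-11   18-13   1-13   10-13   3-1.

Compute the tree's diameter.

Starting from 8, a farthest node is 17 at distance 7.
One longest path: 8 - 14 - 3 - 1 - 13 - 4 - 6 - 17.
So the diameter is 7.

7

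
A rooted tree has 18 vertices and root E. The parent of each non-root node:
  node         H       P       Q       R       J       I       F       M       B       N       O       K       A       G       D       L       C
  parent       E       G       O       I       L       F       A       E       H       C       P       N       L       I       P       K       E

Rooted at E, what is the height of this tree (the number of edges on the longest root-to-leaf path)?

The longest root-to-leaf path is E-C-N-K-L-A-F-I-G-P-O-Q (11 edges).

11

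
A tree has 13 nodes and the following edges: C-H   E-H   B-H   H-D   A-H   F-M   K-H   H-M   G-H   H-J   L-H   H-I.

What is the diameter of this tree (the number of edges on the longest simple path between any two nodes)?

3

BFS from F reaches E last, at distance 3; BFS from E confirms no node is farther.
Path: F-M-H-E.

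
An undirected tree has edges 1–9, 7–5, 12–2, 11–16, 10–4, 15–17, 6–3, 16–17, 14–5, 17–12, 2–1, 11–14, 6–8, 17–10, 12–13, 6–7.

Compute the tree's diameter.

A longest path is 8–6–7–5–14–11–16–17–12–2–1–9, with 11 edges.

11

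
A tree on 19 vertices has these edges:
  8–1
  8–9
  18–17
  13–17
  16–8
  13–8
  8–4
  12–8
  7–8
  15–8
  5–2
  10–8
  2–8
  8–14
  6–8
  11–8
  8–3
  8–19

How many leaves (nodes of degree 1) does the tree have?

Exactly 15 nodes have a single neighbour: 1, 3, 4, 5, 6, 7, 9, 10, 11, 12, 14, 15, 16, 18, 19.

15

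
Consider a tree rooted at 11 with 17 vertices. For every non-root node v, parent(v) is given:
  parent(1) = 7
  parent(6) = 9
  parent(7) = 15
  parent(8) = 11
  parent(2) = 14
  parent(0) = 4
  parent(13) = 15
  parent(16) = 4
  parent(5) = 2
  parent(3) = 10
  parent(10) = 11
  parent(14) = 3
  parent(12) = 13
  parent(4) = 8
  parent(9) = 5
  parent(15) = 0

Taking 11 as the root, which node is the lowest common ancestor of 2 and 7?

11

Ancestors of 2 (toward the root): 2, 14, 3, 10, 11.
Ancestors of 7: 7, 15, 0, 4, 8, 11.
The deepest node appearing in both lists is 11.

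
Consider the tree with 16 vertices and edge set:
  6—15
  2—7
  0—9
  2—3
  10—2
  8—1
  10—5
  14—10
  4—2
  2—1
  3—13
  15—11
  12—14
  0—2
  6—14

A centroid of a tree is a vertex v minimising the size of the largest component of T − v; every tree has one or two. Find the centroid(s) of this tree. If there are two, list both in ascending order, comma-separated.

Removing 2 splits the tree into components of sizes 7, 2, 2, 2, 1, 1; the largest is 7 ≤ ⌊16/2⌋ = 8.
No neighbour of 2 does as well, so 2 is the unique centroid.

2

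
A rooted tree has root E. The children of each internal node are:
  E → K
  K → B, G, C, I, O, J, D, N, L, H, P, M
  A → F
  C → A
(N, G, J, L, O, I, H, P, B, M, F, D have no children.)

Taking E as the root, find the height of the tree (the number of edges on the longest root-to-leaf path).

4

A deepest node is F, reached by E-K-C-A-F.
That path has 4 edges, so the height is 4.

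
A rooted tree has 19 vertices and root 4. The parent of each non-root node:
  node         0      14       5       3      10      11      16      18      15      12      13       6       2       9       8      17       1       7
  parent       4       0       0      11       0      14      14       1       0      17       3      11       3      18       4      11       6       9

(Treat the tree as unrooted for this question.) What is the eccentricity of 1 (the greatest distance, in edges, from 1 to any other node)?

6

The node farthest from 1 is 8, via 1 – 6 – 11 – 14 – 0 – 4 – 8 — 6 edges.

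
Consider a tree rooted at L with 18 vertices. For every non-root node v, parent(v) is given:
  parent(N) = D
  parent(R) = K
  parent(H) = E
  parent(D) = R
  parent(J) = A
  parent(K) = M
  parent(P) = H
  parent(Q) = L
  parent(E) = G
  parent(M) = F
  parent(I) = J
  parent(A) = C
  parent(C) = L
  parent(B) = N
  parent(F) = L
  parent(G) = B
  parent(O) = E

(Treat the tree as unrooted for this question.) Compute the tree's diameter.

15

Starting from I, a farthest node is P at distance 15.
One longest path: I - J - A - C - L - F - M - K - R - D - N - B - G - E - H - P.
So the diameter is 15.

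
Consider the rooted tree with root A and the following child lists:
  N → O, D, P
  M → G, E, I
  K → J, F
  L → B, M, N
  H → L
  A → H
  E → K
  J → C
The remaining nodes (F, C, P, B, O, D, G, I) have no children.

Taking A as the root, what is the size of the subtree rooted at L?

14

The subtree rooted at L contains: L, M, N, B, E, G, I, P, D, O, K, J, F, C — 14 nodes.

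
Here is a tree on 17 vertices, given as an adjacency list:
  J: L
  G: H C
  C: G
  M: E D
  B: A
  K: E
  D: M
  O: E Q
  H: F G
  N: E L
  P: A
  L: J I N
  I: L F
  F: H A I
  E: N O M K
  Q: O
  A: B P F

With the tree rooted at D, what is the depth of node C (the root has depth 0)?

Climbing from C to the root: C → G → H → F → I → L → N → E → M → D. That's 9 steps.

9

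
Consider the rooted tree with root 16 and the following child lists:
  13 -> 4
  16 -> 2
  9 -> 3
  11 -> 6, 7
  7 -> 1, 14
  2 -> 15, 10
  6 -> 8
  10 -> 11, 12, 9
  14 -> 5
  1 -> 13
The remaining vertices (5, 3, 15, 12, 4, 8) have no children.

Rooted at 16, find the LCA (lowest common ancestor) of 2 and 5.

2

2's ancestor chain is 2, 16 and 5's is 5, 14, 7, 11, 10, 2, 16; they first meet at 2.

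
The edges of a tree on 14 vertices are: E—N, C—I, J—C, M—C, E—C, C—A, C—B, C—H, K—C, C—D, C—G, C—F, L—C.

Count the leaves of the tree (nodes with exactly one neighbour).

12

Exactly 12 nodes have a single neighbour: A, B, D, F, G, H, I, J, K, L, M, N.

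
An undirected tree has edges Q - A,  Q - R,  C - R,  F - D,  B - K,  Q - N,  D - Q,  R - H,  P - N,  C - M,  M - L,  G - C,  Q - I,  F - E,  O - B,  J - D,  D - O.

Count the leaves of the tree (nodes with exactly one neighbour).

9

Exactly 9 nodes have a single neighbour: A, E, G, H, I, J, K, L, P.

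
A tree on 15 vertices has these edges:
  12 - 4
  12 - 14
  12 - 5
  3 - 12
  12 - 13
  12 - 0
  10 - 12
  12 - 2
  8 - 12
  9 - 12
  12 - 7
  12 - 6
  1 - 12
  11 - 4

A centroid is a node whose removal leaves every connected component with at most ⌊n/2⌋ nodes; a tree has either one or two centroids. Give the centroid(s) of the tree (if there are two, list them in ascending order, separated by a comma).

If 12 is removed the pieces have sizes 2, 1, 1, 1, 1, 1, 1, 1, 1, 1, 1, 1, 1, all ≤ ⌊15/2⌋ = 7.
Every other node leaves some component of size > 7, so the centroid is unique.

12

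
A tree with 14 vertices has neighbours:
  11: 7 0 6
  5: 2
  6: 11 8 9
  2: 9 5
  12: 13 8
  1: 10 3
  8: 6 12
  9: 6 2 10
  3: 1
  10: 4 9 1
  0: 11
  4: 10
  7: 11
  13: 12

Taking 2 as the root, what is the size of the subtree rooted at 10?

4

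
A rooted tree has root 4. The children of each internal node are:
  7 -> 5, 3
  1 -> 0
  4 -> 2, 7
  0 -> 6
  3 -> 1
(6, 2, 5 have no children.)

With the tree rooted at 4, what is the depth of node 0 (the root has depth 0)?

4 – 7 – 3 – 1 – 0 — 4 edges.

4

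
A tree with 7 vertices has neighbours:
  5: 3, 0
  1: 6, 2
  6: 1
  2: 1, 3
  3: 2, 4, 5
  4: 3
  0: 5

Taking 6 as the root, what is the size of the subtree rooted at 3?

4

Descendants of 3 (including itself): 3, 5, 4, 0. That's 4.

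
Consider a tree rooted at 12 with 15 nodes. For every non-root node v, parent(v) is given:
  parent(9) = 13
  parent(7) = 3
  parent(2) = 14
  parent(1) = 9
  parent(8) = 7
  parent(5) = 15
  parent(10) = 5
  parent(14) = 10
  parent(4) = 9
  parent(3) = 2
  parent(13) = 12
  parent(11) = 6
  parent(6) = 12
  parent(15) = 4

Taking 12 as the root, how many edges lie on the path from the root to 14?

Climbing from 14 to the root: 14 – 10 – 5 – 15 – 4 – 9 – 13 – 12. That's 7 steps.

7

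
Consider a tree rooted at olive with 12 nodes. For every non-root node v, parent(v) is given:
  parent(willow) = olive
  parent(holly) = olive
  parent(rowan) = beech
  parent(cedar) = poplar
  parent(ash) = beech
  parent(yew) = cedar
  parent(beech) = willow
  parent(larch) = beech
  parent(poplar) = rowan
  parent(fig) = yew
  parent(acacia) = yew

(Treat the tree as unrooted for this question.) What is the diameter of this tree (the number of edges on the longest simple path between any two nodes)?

8

Starting from holly, a farthest node is fig at distance 8.
One longest path: holly-olive-willow-beech-rowan-poplar-cedar-yew-fig.
So the diameter is 8.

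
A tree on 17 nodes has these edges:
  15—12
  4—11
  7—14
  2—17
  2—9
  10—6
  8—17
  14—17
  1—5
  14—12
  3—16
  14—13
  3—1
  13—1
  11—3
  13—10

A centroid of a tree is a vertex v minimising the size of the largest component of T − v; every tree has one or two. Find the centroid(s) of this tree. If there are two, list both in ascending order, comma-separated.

13

If 13 is removed the pieces have sizes 8, 6, 2, all ≤ ⌊17/2⌋ = 8.
No neighbour of 13 does as well, so 13 is the unique centroid.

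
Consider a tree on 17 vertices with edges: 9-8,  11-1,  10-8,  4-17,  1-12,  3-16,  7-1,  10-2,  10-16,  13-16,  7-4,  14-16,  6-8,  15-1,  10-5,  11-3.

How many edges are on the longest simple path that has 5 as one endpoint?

8

The node farthest from 5 is 17, via 5-10-16-3-11-1-7-4-17 — 8 edges.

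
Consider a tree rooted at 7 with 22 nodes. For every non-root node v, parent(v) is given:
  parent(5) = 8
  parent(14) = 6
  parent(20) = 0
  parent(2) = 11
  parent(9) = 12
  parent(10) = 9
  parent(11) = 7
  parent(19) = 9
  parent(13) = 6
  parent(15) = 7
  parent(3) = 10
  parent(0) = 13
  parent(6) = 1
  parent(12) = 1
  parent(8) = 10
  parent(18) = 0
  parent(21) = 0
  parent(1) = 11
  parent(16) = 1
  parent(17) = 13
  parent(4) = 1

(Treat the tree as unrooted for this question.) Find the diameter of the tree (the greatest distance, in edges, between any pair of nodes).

9

BFS from 5 reaches 20 last, at distance 9; BFS from 20 confirms no node is farther.
Path: 5 – 8 – 10 – 9 – 12 – 1 – 6 – 13 – 0 – 20.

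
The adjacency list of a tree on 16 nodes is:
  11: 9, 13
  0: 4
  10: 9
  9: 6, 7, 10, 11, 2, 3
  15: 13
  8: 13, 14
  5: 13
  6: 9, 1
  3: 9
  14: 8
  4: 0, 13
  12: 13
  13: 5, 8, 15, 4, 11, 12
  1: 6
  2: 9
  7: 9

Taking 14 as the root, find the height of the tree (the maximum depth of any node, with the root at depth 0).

A deepest node is 1, reached by 14–8–13–11–9–6–1.
That path has 6 edges, so the height is 6.

6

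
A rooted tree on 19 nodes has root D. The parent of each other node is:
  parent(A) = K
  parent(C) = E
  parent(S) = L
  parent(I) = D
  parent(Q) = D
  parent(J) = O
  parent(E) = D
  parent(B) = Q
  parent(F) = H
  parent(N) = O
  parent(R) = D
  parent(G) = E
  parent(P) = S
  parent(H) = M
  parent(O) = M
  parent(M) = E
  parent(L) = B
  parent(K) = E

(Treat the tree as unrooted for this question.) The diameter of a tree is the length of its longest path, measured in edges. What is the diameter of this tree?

9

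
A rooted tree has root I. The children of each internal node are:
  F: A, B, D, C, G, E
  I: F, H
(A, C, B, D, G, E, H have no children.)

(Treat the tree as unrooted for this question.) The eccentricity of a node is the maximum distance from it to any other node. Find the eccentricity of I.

A farthest node from I is A (C, D, B, E, G also at distance 2).
The path I – F – A has 2 edges.

2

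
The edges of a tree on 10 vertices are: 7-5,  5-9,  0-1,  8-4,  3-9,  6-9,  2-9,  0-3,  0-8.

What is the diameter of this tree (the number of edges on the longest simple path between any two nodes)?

6

A longest path is 4 – 8 – 0 – 3 – 9 – 5 – 7, with 6 edges.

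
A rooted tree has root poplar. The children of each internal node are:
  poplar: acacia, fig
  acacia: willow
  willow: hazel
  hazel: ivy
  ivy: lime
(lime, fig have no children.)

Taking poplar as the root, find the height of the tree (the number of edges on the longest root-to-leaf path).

A deepest node is lime, reached by poplar–acacia–willow–hazel–ivy–lime.
That path has 5 edges, so the height is 5.

5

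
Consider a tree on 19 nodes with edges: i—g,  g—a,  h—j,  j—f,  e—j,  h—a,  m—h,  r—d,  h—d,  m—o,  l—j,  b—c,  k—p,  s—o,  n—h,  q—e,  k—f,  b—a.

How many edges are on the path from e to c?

Walking from e: e–j–h–a–b–c. Length 5.

5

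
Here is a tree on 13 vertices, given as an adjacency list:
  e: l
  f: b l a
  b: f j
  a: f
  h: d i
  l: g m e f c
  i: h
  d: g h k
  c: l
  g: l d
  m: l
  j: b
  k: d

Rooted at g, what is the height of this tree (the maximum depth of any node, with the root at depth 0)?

A deepest node is j, reached by g-l-f-b-j.
That path has 4 edges, so the height is 4.

4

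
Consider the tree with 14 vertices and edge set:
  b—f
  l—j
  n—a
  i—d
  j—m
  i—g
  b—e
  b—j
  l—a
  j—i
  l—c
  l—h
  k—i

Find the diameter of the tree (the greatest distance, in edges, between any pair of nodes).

BFS from n reaches f last, at distance 5; BFS from f confirms no node is farther.
Path: n – a – l – j – b – f.

5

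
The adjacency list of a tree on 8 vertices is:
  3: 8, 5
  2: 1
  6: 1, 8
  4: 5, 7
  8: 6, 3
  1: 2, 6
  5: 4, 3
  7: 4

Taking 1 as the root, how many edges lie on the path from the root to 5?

Path from 1 to 5: 1–6–8–3–5, which has 4 edges.

4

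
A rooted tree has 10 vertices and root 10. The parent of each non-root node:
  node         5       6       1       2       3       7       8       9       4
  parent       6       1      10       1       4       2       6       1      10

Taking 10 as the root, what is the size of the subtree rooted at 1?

7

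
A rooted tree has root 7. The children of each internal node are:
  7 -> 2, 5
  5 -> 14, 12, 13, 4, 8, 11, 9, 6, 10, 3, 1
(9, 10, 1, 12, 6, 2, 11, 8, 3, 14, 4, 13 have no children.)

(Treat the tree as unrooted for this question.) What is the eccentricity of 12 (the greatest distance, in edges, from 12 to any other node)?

3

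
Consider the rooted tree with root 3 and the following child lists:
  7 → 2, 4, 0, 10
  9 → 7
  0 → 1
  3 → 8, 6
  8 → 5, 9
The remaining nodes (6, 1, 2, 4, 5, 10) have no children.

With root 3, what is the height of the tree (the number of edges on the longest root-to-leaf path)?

The longest root-to-leaf path is 3 → 8 → 9 → 7 → 0 → 1 (5 edges).

5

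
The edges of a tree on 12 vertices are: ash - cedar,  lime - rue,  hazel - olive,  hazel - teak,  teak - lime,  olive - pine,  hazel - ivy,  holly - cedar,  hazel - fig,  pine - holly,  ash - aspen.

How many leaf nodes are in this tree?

Exactly 4 nodes have a single neighbour: aspen, fig, ivy, rue.

4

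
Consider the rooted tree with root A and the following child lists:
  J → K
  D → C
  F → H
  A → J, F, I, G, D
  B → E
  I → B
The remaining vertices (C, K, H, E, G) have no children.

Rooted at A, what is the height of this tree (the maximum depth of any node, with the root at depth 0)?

E sits deepest: A–I–B–E — 3 edges from the root.

3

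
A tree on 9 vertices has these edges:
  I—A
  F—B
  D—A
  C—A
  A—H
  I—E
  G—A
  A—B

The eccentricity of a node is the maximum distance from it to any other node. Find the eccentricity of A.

2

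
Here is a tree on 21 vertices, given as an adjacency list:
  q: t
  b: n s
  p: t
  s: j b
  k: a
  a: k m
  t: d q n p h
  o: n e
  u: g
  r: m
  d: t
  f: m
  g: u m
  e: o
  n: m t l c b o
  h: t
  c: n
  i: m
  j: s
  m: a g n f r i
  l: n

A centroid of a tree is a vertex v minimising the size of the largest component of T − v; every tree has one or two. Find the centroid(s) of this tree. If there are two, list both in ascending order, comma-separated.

Removing n splits the tree into components of sizes 8, 5, 3, 2, 1, 1; the largest is 8 ≤ ⌊21/2⌋ = 10.
Every other node leaves some component of size > 10, so the centroid is unique.

n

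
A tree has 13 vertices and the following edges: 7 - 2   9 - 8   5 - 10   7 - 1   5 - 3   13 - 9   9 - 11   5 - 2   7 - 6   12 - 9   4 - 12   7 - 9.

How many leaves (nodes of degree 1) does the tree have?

Degree-1 nodes: 1, 3, 4, 6, 8, 10, 11, 13 — 8 of them.

8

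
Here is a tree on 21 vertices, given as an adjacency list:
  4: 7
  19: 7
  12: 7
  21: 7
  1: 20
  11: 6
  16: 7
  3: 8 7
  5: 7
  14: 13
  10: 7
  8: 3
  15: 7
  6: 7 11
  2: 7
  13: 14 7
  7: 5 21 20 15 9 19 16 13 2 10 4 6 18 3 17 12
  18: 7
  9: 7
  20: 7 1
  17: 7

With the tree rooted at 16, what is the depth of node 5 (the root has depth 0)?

2

Path from 16 to 5: 16 – 7 – 5, which has 2 edges.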